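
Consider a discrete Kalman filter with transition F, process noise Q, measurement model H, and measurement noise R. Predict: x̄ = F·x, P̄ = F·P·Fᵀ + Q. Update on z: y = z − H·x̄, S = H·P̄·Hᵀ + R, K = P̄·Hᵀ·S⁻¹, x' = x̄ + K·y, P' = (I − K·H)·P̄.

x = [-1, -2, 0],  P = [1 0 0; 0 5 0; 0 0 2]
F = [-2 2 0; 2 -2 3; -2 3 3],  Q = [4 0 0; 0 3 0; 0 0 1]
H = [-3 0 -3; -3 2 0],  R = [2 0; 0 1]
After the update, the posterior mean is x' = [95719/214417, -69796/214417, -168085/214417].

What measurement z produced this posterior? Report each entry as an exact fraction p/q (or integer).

x̄ = F·x = [-2, 2, -4]
P̄ = F·P·Fᵀ + Q = [28 -24 34; -24 45 -16; 34 -16 68]
S = H·P̄·Hᵀ + R = [1478 798; 798 721]
K = P̄·Hᵀ·S⁻¹ = [-2055/30631 -23334/214417; -3054/30631 71838/214417; -8121/30631 23068/214417]
x' − x̄ = [524553/214417, -498630/214417, 689583/214417] = K·y
y = (KᵀK)⁻¹·Kᵀ·(x' − x̄) = [-17, -12]
z = y + H·x̄ = [-17, -12] + [18, 10] = [1, -2]

z = [1, -2]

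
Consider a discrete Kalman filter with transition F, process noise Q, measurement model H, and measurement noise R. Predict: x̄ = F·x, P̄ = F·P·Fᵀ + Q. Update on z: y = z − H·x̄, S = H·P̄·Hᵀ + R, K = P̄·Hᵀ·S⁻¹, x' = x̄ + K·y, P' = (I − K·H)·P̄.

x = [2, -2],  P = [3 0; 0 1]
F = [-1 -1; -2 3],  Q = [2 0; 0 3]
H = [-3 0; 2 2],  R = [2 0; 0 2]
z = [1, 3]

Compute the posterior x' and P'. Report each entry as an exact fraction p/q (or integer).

x̄ = F·x = [0, -10]
P̄ = F·P·Fᵀ + Q = [6 3; 3 24]
y = z − H·x̄ = [1, 23]
S = H·P̄·Hᵀ + R = [56 -54; -54 146]
K = P̄·Hᵀ·S⁻¹ = [-414/1315 9/1315; 801/2630 1269/2630]
x' = x̄ + K·y = [-207/1315, 1844/1315]
P' = (I − K·H)·P̄ = [276/1315 -267/1315; -267/1315 1803/2630]

x' = [-207/1315, 1844/1315]
P' = [276/1315 -267/1315; -267/1315 1803/2630]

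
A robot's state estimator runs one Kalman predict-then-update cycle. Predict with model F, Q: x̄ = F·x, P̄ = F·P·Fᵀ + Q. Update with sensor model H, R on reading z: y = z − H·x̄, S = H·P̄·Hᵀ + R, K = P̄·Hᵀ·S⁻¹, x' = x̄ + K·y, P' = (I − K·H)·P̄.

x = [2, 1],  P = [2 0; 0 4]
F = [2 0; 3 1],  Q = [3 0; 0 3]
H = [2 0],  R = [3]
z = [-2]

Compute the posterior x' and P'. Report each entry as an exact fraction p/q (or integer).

x' = [-32/47, 89/47]
P' = [33/47 36/47; 36/47 599/47]

x̄ = F·x = [4, 7]
P̄ = F·P·Fᵀ + Q = [11 12; 12 25]
y = z − H·x̄ = [-10]
S = H·P̄·Hᵀ + R = [47]
K = P̄·Hᵀ·S⁻¹ = [22/47; 24/47]
x' = x̄ + K·y = [-32/47, 89/47]
P' = (I − K·H)·P̄ = [33/47 36/47; 36/47 599/47]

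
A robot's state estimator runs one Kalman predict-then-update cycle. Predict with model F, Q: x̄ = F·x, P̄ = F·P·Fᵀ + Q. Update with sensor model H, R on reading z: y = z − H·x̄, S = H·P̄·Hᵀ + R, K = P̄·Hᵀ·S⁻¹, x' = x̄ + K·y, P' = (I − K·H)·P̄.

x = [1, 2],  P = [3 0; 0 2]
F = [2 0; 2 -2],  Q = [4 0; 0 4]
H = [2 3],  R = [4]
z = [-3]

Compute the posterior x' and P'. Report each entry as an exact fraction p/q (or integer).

x' = [197/107, -238/107]
P' = [556/107 -348/107; -348/107 264/107]

x̄ = F·x = [2, -2]
P̄ = F·P·Fᵀ + Q = [16 12; 12 24]
y = z − H·x̄ = [-1]
S = H·P̄·Hᵀ + R = [428]
K = P̄·Hᵀ·S⁻¹ = [17/107; 24/107]
x' = x̄ + K·y = [197/107, -238/107]
P' = (I − K·H)·P̄ = [556/107 -348/107; -348/107 264/107]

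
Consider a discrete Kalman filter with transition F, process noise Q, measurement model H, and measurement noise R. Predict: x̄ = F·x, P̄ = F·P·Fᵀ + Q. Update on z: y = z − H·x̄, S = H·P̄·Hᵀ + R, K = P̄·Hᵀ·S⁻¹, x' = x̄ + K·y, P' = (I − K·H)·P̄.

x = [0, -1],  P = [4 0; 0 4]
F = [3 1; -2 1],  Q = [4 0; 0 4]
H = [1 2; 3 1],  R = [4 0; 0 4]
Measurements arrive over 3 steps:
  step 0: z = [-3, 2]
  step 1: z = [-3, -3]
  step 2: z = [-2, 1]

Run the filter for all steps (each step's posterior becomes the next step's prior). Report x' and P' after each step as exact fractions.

step 0: x' = [42/31, -200/93], P' = [24/31 -70/93; -70/93 416/279]
step 1: x' = [-47161/162581, -273618/162581], P' = [116084/162581 -111580/162581; -111580/162581 227384/162581]
step 2: x' = [4013930/7457757, -9310378/7457757], P' = [15888604/22373271 -15216320/22373271; -15216320/22373271 31059604/22373271]

step 0: x̄ = F·x = [-1, -1]
step 0: P̄ = F·P·Fᵀ + Q = [44 -20; -20 24]
step 0: y = z − H·x̄ = [0, 6]
step 0: S = H·P̄·Hᵀ + R = [64 40; 40 304]
step 0: K = P̄·Hᵀ·S⁻¹ = [-17/93 73/186; 311/558 -107/558]
step 0: x' = x̄ + K·y = [42/31, -200/93]
step 0: P' = (I − K·H)·P̄ = [24/31 -70/93; -70/93 416/279]
step 1: x̄ = F·x = [178/93, -452/93]
step 1: P̄ = F·P·Fᵀ + Q = [2216/279 -1090/279; -1090/279 3236/279]
step 1: y = z − H·x̄ = [149/31, -361/93]
step 1: S = H·P̄·Hᵀ + R = [1324/31 610/31; 610/31 17756/279]
step 1: K = P̄·Hᵀ·S⁻¹ = [-26769/162581 59168/162581; 85797/162581 -26839/162581]
step 1: x' = x̄ + K·y = [-47161/162581, -273618/162581]
step 1: P' = (I − K·H)·P̄ = [116084/162581 -111580/162581; -111580/162581 227384/162581]
step 2: x̄ = F·x = [-415101/162581, -179296/162581]
step 2: P̄ = F·P·Fᵀ + Q = [1252984/162581 -580700/162581; -580700/162581 1788364/162581]
step 2: y = z − H·x̄ = [448531/162581, 1587180/162581]
step 2: S = H·P̄·Hᵀ + R = [6733964/162581 3270780/162581; 3270780/162581 10231344/162581]
step 2: K = P̄·Hᵀ·S⁻¹ = [-404001/2485919 8112373/22373271; 1302858/2485919 -3647339/22373271]
step 2: x' = x̄ + K·y = [4013930/7457757, -9310378/7457757]
step 2: P' = (I − K·H)·P̄ = [15888604/22373271 -15216320/22373271; -15216320/22373271 31059604/22373271]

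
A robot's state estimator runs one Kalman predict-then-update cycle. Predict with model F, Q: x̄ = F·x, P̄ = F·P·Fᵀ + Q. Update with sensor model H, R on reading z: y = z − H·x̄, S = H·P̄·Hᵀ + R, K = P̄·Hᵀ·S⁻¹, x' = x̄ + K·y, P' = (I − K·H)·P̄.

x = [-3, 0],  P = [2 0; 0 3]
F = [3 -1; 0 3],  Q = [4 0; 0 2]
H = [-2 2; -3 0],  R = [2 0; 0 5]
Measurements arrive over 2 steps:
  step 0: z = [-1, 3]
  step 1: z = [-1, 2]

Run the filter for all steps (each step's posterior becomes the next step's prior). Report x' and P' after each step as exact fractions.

step 0: x' = [-7556/6271, -10823/6271], P' = [6565/12542 6395/12542; 6395/12542 12381/12542]
step 1: x' = [-4056943/4579192, -28342245/18316768], P' = [571685/1144798 2208175/4579192; 2208175/4579192 17270781/18316768]

step 0: x̄ = F·x = [-9, 0]
step 0: P̄ = F·P·Fᵀ + Q = [25 -9; -9 29]
step 0: y = z − H·x̄ = [-19, -24]
step 0: S = H·P̄·Hᵀ + R = [290 204; 204 230]
step 0: K = P̄·Hᵀ·S⁻¹ = [-85/6271 -3939/12542; 2993/6271 -3837/12542]
step 0: x' = x̄ + K·y = [-7556/6271, -10823/6271]
step 0: P' = (I − K·H)·P̄ = [6565/12542 6395/12542; 6395/12542 12381/12542]
step 1: x̄ = F·x = [-11845/6271, -32469/6271]
step 1: P̄ = F·P·Fᵀ + Q = [41632/6271 10206/6271; 10206/6271 136513/12542]
step 1: y = z − H·x̄ = [34977/6271, -22993/6271]
step 1: S = H·P̄·Hᵀ + R = [370448/6271 188556/6271; 188556/6271 406043/6271]
step 1: K = P̄·Hᵀ·S⁻¹ = [-78565/4579192 -343011/1144798; 8438081/18316768 -1324905/4579192]
step 1: x' = x̄ + K·y = [-4056943/4579192, -28342245/18316768]
step 1: P' = (I − K·H)·P̄ = [571685/1144798 2208175/4579192; 2208175/4579192 17270781/18316768]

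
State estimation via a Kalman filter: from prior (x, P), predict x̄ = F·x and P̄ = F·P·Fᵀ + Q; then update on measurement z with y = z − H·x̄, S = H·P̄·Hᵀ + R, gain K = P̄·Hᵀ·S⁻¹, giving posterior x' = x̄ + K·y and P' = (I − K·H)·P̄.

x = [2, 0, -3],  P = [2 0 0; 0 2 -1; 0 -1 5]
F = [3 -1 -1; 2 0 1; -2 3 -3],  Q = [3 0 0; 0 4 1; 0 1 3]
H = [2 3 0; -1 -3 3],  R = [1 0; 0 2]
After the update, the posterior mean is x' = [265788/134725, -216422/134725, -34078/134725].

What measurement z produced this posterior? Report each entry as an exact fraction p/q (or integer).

x̄ = F·x = [9, 1, 5]
P̄ = F·P·Fᵀ + Q = [26 8 -3; 8 17 -25; -3 -25 92]
S = H·P̄·Hᵀ + R = [354 -520; -520 1525]
K = P̄·Hᵀ·S⁻¹ = [8522/26945 9317/134725; 6499/53890 -6298/134725; 12111/53890 41598/134725]
x' − x̄ = [-946737/134725, -351147/134725, -707703/134725] = K·y
y = (KᵀK)⁻¹·Kᵀ·(x' − x̄) = [-22, -1]
z = y + H·x̄ = [-22, -1] + [21, 3] = [-1, 2]

z = [-1, 2]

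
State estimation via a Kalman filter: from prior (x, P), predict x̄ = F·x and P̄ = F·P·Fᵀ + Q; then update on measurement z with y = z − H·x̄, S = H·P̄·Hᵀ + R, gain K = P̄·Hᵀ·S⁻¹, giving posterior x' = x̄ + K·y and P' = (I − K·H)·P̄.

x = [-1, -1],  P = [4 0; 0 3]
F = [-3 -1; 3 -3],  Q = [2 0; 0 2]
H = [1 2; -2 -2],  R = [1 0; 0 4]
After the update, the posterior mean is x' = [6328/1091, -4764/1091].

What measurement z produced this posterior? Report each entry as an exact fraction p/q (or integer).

x̄ = F·x = [4, 0]
P̄ = F·P·Fᵀ + Q = [41 -27; -27 65]
S = H·P̄·Hᵀ + R = [194 -180; -180 212]
K = P̄·Hᵀ·S⁻¹ = [-1949/2182 -1943/2182; 2039/2182 949/2182]
x' − x̄ = [1964/1091, -4764/1091] = K·y
y = (KᵀK)⁻¹·Kᵀ·(x' − x̄) = [-7, 5]
z = y + H·x̄ = [-7, 5] + [4, -8] = [-3, -3]

z = [-3, -3]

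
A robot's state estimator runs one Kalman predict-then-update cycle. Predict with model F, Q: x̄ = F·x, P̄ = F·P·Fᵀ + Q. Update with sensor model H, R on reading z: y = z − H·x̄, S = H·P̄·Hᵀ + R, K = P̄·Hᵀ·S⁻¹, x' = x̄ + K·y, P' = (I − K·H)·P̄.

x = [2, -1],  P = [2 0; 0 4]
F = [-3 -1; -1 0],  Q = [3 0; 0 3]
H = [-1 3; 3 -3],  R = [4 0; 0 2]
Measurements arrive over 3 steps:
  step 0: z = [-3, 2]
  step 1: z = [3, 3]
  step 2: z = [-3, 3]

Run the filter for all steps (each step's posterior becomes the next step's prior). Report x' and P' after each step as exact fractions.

step 0: x' = [-1343/1964, -2545/1964], P' = [2503/1964 1893/1964; 1893/1964 1711/1964]
step 1: x' = [748160/273621, 158511/91207], P' = [3738835/3009831 85349/91207; 85349/91207 77207/91207]
step 2: x' = [-246973223/501557303, -2028647752/1504671909], P' = [1865947384/1504671909 1405576204/1504671909; 1405576204/1504671909 1271807516/1504671909]

step 0: x̄ = F·x = [-5, -2]
step 0: P̄ = F·P·Fᵀ + Q = [25 6; 6 5]
step 0: y = z − H·x̄ = [-2, 11]
step 0: S = H·P̄·Hᵀ + R = [38 -48; -48 164]
step 0: K = P̄·Hᵀ·S⁻¹ = [397/982 915/1964; 405/982 273/1964]
step 0: x' = x̄ + K·y = [-1343/1964, -2545/1964]
step 0: P' = (I − K·H)·P̄ = [2503/1964 1893/1964; 1893/1964 1711/1964]
step 1: x̄ = F·x = [3287/982, 1343/1964]
step 1: P̄ = F·P·Fᵀ + Q = [10372/491 4701/982; 4701/982 8395/1964]
step 1: y = z − H·x̄ = [8437/1964, -9801/1964]
step 1: S = H·P̄·Hᵀ + R = [68487/1964 -87195/1964; -87195/1964 283639/1964]
step 1: K = P̄·Hᵀ·S⁻¹ = [1177679/3009831 461159/1003277; 36568/91207 12213/91207]
step 1: x' = x̄ + K·y = [748160/273621, 158511/91207]
step 1: P' = (I − K·H)·P̄ = [3738835/3009831 85349/91207; 85349/91207 77207/91207]
step 2: x̄ = F·x = [-906671/91207, -748160/273621]
step 2: P̄ = F·P·Fᵀ + Q = [20708647/1003277 4677674/1003277; 4677674/1003277 12768328/3009831]
step 2: y = z − H·x̄ = [-432132/91207, 2245474/91207]
step 2: S = H·P̄·Hᵀ + R = [3178245/91207 -4027167/91207; -4027167/91207 142491229/1003277]
step 2: K = P̄·Hᵀ·S⁻¹ = [587695307/1504671909 230185590/501557303; 602461586/1504671909 66884344/501557303]
step 2: x' = x̄ + K·y = [-246973223/501557303, -2028647752/1504671909]
step 2: P' = (I − K·H)·P̄ = [1865947384/1504671909 1405576204/1504671909; 1405576204/1504671909 1271807516/1504671909]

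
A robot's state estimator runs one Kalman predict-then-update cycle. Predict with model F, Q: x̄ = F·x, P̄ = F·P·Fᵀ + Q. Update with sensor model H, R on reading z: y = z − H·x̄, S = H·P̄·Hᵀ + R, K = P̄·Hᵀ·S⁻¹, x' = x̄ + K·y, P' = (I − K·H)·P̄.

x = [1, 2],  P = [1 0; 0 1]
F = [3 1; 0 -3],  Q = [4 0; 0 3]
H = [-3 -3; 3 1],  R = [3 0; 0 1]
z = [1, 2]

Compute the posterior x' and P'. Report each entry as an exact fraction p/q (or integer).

x̄ = F·x = [5, -6]
P̄ = F·P·Fᵀ + Q = [14 -3; -3 12]
y = z − H·x̄ = [-2, -7]
S = H·P̄·Hᵀ + R = [183 -126; -126 121]
K = P̄·Hᵀ·S⁻¹ = [307/2089 993/2089; -963/2089 -951/2089]
x' = x̄ + K·y = [2880/2089, -3951/2089]
P' = (I − K·H)·P̄ = [650/2089 -957/2089; -957/2089 1920/2089]

x' = [2880/2089, -3951/2089]
P' = [650/2089 -957/2089; -957/2089 1920/2089]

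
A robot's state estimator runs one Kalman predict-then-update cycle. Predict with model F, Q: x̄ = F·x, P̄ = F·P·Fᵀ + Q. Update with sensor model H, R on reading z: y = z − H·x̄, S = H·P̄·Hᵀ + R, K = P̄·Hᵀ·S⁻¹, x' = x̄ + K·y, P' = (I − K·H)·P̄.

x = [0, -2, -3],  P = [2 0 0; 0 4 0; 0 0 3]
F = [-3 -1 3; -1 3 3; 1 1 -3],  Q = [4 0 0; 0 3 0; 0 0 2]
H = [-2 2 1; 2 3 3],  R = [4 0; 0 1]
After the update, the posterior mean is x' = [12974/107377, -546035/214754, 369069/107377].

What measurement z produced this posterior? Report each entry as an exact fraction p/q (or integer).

x̄ = F·x = [-7, -15, 7]
P̄ = F·P·Fᵀ + Q = [53 21 -37; 21 68 -17; -37 -17 35]
S = H·P̄·Hᵀ + R = [435 254; 254 642]
K = P̄·Hᵀ·S⁻¹ = [-39787/107377 25442/107377; -48/107377 65267/214754; 26615/107377 -13875/107377]
x' − x̄ = [764613/107377, 2675275/214754, -382570/107377] = K·y
y = (KᵀK)⁻¹·Kᵀ·(x' − x̄) = [7, 41]
z = y + H·x̄ = [7, 41] + [-9, -38] = [-2, 3]

z = [-2, 3]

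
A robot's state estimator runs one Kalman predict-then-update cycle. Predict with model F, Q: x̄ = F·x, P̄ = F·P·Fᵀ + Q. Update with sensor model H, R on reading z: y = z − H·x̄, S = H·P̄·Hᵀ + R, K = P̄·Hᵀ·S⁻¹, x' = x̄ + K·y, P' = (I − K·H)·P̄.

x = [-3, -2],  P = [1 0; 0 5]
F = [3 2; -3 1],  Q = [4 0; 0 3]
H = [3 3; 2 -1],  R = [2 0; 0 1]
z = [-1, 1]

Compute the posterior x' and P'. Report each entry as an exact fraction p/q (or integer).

x̄ = F·x = [-13, 7]
P̄ = F·P·Fᵀ + Q = [33 1; 1 17]
y = z − H·x̄ = [17, 34]
S = H·P̄·Hᵀ + R = [470 150; 150 146]
K = P̄·Hᵀ·S⁻¹ = [2571/23060 1525/4612; 5067/23060 -1515/4612]
x' = x̄ + K·y = [3177/23060, -9991/23060]
P' = (I − K·H)·P̄ = [3113/23060 -1399/23060; -1399/23060 4777/23060]

x' = [3177/23060, -9991/23060]
P' = [3113/23060 -1399/23060; -1399/23060 4777/23060]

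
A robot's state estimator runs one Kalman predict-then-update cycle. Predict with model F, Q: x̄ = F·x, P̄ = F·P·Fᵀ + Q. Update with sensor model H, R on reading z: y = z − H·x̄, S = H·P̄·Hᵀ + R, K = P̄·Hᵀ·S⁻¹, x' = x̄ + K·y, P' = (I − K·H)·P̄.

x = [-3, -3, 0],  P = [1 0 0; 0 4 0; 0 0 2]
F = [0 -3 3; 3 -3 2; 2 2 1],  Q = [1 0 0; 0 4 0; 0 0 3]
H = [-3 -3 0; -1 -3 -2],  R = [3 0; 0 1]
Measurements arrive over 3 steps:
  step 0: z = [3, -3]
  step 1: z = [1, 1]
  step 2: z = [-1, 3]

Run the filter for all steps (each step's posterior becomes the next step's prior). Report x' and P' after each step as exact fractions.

step 0: x' = [1425/3437, -29520/24059, 1464/491], P' = [4163/1473 -26834/10311 3592/1473; -26834/10311 195509/72177 -3988/1473; 3592/1473 -3988/1473 4469/1473]
step 1: x' = [5432603664/3660602213, -6147148637/3660602213, 4376194258/3660602213], P' = [5059954463/3660602213 -4071712811/3660602213 3272362793/3660602213; -4071712811/3660602213 4236707552/3660602213 -3970253674/3660602213; 3272362793/3660602213 -3970253674/3660602213 4834661788/3660602213]
step 2: x' = [39789689806357/76718668817589, -5799601964887/25572889605863, -105265352266276/76718668817589], P' = [104184885582313/76718668817589 -27928481254854/25572889605863 67318659686894/76718668817589; -27928481254854/25572889605863 29166754690371/25572889605863 -27385029091275/25572889605863; 67318659686894/76718668817589 -27385029091275/25572889605863 100466555492263/76718668817589]

step 0: x̄ = F·x = [9, 0, -12]
step 0: P̄ = F·P·Fᵀ + Q = [55 48 -18; 48 57 -14; -18 -14 25]
step 0: y = z − H·x̄ = [30, -18]
step 0: S = H·P̄·Hᵀ + R = [1875 1062; 1062 717]
step 0: K = P̄·Hᵀ·S⁻¹ = [-769/3437 1073/10311; -2557/24059 -7865/72177; 132/491 -566/1473]
step 0: x' = x̄ + K·y = [1425/3437, -29520/24059, 1464/491]
step 0: P' = (I − K·H)·P̄ = [4163/1473 -26834/10311 3592/1473; -26834/10311 195509/72177 -3988/1473; 3592/1473 -3988/1473 4469/1473]
step 1: x̄ = F·x = [303768/24059, 261957/24059, 32646/24059]
step 1: P̄ = F·P·Fᵀ + Q = [2440001/24059 3093087/24059 360243/24059; 3093087/24059 12598220/72177 1525474/72177; 360243/24059 1525474/72177 453176/72177]
step 1: y = z − H·x̄ = [1721234/24059, 1178990/24059]
step 1: S = H·P̄·Hᵀ + R = [115502412/24059 87444113/24059; 87444113/24059 200893034/72177]
step 1: K = P̄·Hᵀ·S⁻¹ = [-988241652/3660602213 610458384/3660602213; -164994741/3660602213 -697902497/3660602213; 697890881/3660602213 -1030925347/3660602213]
step 1: x' = x̄ + K·y = [5432603664/3660602213, -6147148637/3660602213, 4376194258/3660602213]
step 1: P' = (I − K·H)·P̄ = [5059954463/3660602213 -4071712811/3660602213 3272362793/3660602213; -4071712811/3660602213 4236707552/3660602213 -3970253674/3660602213; 3272362793/3660602213 -3970253674/3660602213 4834661788/3660602213]
step 2: x̄ = F·x = [31570028685/3660602213, 43491645419/3660602213, 2947104312/3660602213]
step 2: P̄ = F·P·Fᵀ + Q = [156767492405/3660602213 192788824242/3660602213 21237432654/3660602213; 192788824242/3660602213 277853242341/3660602213 33545090919/3660602213; 21237432654/3660602213 33545090919/3660602213 17637850475/3660602213]
step 2: y = z − H·x̄ = [221524420099/3660602213, 178920980205/3660602213]
step 2: S = H·P̄·Hᵀ + R = [7392767255709/3660602213 5613142690626/3660602213; 5613142690626/3660602213 4375882444683/3660602213]
step 2: K = P̄·Hᵀ·S⁻¹ = [-20399441817751/76718668817589 12534126337585/76718668817589; -1238273435517/25572889605863 -4801724633709/25572889605863; 14836427586931/76718668817589 -21786508849945/76718668817589]
step 2: x' = x̄ + K·y = [39789689806357/76718668817589, -5799601964887/25572889605863, -105265352266276/76718668817589]
step 2: P' = (I − K·H)·P̄ = [104184885582313/76718668817589 -27928481254854/25572889605863 67318659686894/76718668817589; -27928481254854/25572889605863 29166754690371/25572889605863 -27385029091275/25572889605863; 67318659686894/76718668817589 -27385029091275/25572889605863 100466555492263/76718668817589]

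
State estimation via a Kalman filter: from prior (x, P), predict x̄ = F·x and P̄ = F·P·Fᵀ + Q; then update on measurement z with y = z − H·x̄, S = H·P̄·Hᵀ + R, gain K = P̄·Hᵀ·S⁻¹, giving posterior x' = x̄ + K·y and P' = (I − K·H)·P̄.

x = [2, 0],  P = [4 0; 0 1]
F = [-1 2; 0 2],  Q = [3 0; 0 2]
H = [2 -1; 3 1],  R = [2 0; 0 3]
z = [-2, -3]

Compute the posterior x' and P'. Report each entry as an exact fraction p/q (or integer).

x' = [-413/404, 15/202]
P' = [79/404 3/202; 3/202 96/101]

x̄ = F·x = [-2, 0]
P̄ = F·P·Fᵀ + Q = [11 4; 4 6]
y = z − H·x̄ = [2, 3]
S = H·P̄·Hᵀ + R = [36 56; 56 132]
K = P̄·Hᵀ·S⁻¹ = [19/101 81/404; -93/202 67/202]
x' = x̄ + K·y = [-413/404, 15/202]
P' = (I − K·H)·P̄ = [79/404 3/202; 3/202 96/101]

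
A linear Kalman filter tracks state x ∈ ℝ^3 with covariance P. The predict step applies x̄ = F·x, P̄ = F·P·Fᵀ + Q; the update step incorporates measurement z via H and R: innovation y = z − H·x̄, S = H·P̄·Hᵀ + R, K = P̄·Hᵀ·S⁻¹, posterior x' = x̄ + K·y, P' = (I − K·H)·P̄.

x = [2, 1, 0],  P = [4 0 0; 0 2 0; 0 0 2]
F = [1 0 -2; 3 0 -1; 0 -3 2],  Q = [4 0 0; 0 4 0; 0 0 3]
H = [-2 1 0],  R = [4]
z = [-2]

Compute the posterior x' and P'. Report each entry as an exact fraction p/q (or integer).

x' = [78/23, 118/23, -93/23]
P' = [240/23 448/23 -88/23; 448/23 916/23 -152/23; -88/23 -152/23 595/23]

x̄ = F·x = [2, 6, -3]
P̄ = F·P·Fᵀ + Q = [16 16 -8; 16 42 -4; -8 -4 29]
y = z − H·x̄ = [-4]
S = H·P̄·Hᵀ + R = [46]
K = P̄·Hᵀ·S⁻¹ = [-8/23; 5/23; 6/23]
x' = x̄ + K·y = [78/23, 118/23, -93/23]
P' = (I − K·H)·P̄ = [240/23 448/23 -88/23; 448/23 916/23 -152/23; -88/23 -152/23 595/23]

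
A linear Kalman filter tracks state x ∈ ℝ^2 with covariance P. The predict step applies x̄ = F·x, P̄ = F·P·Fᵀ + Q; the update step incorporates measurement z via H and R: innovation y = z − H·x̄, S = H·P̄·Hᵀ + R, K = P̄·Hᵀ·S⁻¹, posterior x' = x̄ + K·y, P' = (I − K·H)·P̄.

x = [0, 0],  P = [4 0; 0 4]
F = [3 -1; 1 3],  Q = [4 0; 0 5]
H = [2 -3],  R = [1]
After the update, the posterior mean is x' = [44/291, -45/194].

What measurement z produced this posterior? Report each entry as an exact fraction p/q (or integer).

x̄ = F·x = [0, 0]
P̄ = F·P·Fᵀ + Q = [44 0; 0 45]
S = H·P̄·Hᵀ + R = [582]
K = P̄·Hᵀ·S⁻¹ = [44/291; -45/194]
x' − x̄ = [44/291, -45/194] = K·y
y = (KᵀK)⁻¹·Kᵀ·(x' − x̄) = [1]
z = y + H·x̄ = [1] + [0] = [1]

z = [1]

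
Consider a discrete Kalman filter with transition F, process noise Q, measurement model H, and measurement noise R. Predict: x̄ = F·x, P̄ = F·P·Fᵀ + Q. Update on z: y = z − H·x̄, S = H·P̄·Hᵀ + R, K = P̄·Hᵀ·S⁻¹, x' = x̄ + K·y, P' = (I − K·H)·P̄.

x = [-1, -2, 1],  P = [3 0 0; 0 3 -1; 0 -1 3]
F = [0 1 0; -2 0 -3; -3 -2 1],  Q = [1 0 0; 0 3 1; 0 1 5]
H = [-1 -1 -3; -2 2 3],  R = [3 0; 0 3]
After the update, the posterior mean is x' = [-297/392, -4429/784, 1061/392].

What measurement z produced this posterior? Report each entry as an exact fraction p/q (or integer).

z = [-2, -2]

x̄ = F·x = [-2, -1, 8]
P̄ = F·P·Fᵀ + Q = [4 3 -7; 3 42 4; -7 4 51]
S = H·P̄·Hᵀ + R = [496 -592; -592 754]
K = P̄·Hᵀ·S⁻¹ = [-51/392 -13/98; 1717/3920 227/490; -475/1176 -25/294]
x' − x̄ = [487/392, -3645/784, -2075/392] = K·y
y = (KᵀK)⁻¹·Kᵀ·(x' − x̄) = [19, -28]
z = y + H·x̄ = [19, -28] + [-21, 26] = [-2, -2]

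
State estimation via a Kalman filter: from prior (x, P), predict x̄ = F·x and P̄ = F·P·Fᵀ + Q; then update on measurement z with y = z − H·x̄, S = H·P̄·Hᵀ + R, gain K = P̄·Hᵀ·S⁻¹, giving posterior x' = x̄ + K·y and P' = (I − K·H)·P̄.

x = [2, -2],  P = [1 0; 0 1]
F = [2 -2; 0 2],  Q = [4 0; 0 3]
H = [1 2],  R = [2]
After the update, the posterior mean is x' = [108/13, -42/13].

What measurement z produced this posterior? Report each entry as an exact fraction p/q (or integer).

x̄ = F·x = [8, -4]
P̄ = F·P·Fᵀ + Q = [12 -4; -4 7]
S = H·P̄·Hᵀ + R = [26]
K = P̄·Hᵀ·S⁻¹ = [2/13; 5/13]
x' − x̄ = [4/13, 10/13] = K·y
y = (KᵀK)⁻¹·Kᵀ·(x' − x̄) = [2]
z = y + H·x̄ = [2] + [0] = [2]

z = [2]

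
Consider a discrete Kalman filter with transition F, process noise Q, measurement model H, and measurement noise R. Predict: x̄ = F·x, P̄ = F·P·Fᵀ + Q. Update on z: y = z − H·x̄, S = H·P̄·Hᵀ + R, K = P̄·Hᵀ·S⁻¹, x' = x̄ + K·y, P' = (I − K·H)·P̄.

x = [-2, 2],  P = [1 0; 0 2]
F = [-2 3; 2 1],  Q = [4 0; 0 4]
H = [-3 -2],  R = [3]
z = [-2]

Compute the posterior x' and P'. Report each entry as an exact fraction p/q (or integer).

x̄ = F·x = [10, -2]
P̄ = F·P·Fᵀ + Q = [26 2; 2 10]
y = z − H·x̄ = [24]
S = H·P̄·Hᵀ + R = [301]
K = P̄·Hᵀ·S⁻¹ = [-82/301; -26/301]
x' = x̄ + K·y = [1042/301, -1226/301]
P' = (I − K·H)·P̄ = [1102/301 -1530/301; -1530/301 2334/301]

x' = [1042/301, -1226/301]
P' = [1102/301 -1530/301; -1530/301 2334/301]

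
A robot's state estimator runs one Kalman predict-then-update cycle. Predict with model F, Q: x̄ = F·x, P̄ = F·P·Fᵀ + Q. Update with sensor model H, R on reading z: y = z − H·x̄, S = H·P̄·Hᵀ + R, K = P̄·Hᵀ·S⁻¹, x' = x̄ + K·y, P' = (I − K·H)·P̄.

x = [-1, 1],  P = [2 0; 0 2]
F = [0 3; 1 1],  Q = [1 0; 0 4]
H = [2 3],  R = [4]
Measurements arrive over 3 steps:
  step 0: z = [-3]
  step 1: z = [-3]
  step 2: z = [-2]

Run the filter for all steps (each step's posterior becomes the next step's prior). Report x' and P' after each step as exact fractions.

step 0: x' = [3/4, -81/56], P' = [5 -3; -3 31/14]
step 1: x' = [-10713/5956, 303/2978], P' = [14222/1489 -8832/1489; -8832/1489 6092/1489]
step 2: x' = [564637/420076, -166581/105019], P' = [1373165/105019 -856794/105019; -856794/105019 577448/105019]

step 0: x̄ = F·x = [3, 0]
step 0: P̄ = F·P·Fᵀ + Q = [19 6; 6 8]
step 0: y = z − H·x̄ = [-9]
step 0: S = H·P̄·Hᵀ + R = [224]
step 0: K = P̄·Hᵀ·S⁻¹ = [1/4; 9/56]
step 0: x' = x̄ + K·y = [3/4, -81/56]
step 0: P' = (I − K·H)·P̄ = [5 -3; -3 31/14]
step 1: x̄ = F·x = [-243/56, -39/56]
step 1: P̄ = F·P·Fᵀ + Q = [293/14 -33/14; -33/14 73/14]
step 1: y = z − H·x̄ = [435/56]
step 1: S = H·P̄·Hᵀ + R = [1489/14]
step 1: K = P̄·Hᵀ·S⁻¹ = [487/1489; 153/1489]
step 1: x' = x̄ + K·y = [-10713/5956, 303/2978]
step 1: P' = (I − K·H)·P̄ = [14222/1489 -8832/1489; -8832/1489 6092/1489]
step 2: x̄ = F·x = [909/2978, -10107/5956]
step 2: P̄ = F·P·Fᵀ + Q = [56317/1489 -8220/1489; -8220/1489 8606/1489]
step 2: y = z − H·x̄ = [14773/5956]
step 2: S = H·P̄·Hᵀ + R = [210038/1489]
step 2: K = P̄·Hᵀ·S⁻¹ = [43987/105019; 4689/105019]
step 2: x' = x̄ + K·y = [564637/420076, -166581/105019]
step 2: P' = (I − K·H)·P̄ = [1373165/105019 -856794/105019; -856794/105019 577448/105019]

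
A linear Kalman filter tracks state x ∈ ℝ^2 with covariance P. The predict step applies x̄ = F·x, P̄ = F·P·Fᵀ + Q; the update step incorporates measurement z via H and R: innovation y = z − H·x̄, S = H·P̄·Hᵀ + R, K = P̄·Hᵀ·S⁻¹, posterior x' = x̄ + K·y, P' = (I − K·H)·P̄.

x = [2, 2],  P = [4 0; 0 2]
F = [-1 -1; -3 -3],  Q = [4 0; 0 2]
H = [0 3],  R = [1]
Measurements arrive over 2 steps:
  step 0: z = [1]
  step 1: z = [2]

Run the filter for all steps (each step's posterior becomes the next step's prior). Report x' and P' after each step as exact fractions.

step 0: x̄ = F·x = [-4, -12]
step 0: P̄ = F·P·Fᵀ + Q = [10 18; 18 56]
step 0: y = z − H·x̄ = [37]
step 0: S = H·P̄·Hᵀ + R = [505]
step 0: K = P̄·Hᵀ·S⁻¹ = [54/505; 168/505]
step 0: x' = x̄ + K·y = [-22/505, 156/505]
step 0: P' = (I − K·H)·P̄ = [2134/505 18/505; 18/505 56/505]
step 1: x̄ = F·x = [-134/505, -402/505]
step 1: P̄ = F·P·Fᵀ + Q = [4246/505 6678/505; 6678/505 21044/505]
step 1: y = z − H·x̄ = [2216/505]
step 1: S = H·P̄·Hᵀ + R = [189901/505]
step 1: K = P̄·Hᵀ·S⁻¹ = [20034/189901; 63132/189901]
step 1: x' = x̄ + K·y = [37522/189901, 125862/189901]
step 1: P' = (I − K·H)·P̄ = [801898/189901 6678/189901; 6678/189901 21044/189901]

step 0: x' = [-22/505, 156/505], P' = [2134/505 18/505; 18/505 56/505]
step 1: x' = [37522/189901, 125862/189901], P' = [801898/189901 6678/189901; 6678/189901 21044/189901]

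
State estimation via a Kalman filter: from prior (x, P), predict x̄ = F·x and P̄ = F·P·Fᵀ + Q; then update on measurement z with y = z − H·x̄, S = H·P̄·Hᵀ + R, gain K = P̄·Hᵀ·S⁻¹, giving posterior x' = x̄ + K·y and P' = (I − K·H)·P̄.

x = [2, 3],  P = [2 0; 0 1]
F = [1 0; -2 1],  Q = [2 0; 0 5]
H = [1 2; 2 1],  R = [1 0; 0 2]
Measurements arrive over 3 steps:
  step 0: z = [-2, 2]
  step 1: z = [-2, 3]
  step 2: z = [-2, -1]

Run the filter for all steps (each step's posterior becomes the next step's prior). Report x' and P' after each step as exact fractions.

step 0: x̄ = F·x = [2, -1]
step 0: P̄ = F·P·Fᵀ + Q = [4 -4; -4 14]
step 0: y = z − H·x̄ = [-2, -1]
step 0: S = H·P̄·Hᵀ + R = [45 16; 16 16]
step 0: K = P̄·Hᵀ·S⁻¹ = [-8/29 61/116; 18/29 -57/232]
step 0: x' = x̄ + K·y = [235/116, -463/232]
step 0: P' = (I − K·H)·P̄ = [23/29 -31/58; -31/58 67/116]
step 1: x̄ = F·x = [235/116, -1403/232]
step 1: P̄ = F·P·Fᵀ + Q = [81/29 -123/58; -123/58 1263/116]
step 1: y = z − H·x̄ = [234/29, 1159/232]
step 1: S = H·P̄·Hᵀ + R = [1127/29 486/29; 486/29 1807/116]
step 1: K = P̄·Hᵀ·S⁻¹ = [-9354/37645 18438/37645; 22596/37645 -8247/37645]
step 1: x' = x̄ + K·y = [92897/37645, -86528/37645]
step 1: P' = (I − K·H)·P̄ = [27702/37645 -18528/37645; -18528/37645 20562/37645]
step 2: x̄ = F·x = [92897/37645, -272322/37645]
step 2: P̄ = F·P·Fᵀ + Q = [102992/37645 -73932/37645; -73932/37645 393707/37645]
step 2: y = z − H·x̄ = [376457/37645, 48883/37645]
step 2: S = H·P̄·Hᵀ + R = [1419737/37645 623738/37645; 623738/37645 585237/37645]
step 2: K = P̄·Hᵀ·S⁻¹ = [-2885552/11736845 5723668/11736845; 1403716/2347369 -509993/2347369]
step 2: x' = x̄ + K·y = [7539421/11736845, -3605565/2347369]
step 2: P' = (I − K·H)·P̄ = [8593408/11736845 -1147896/2347369; -1147896/2347369 1275806/2347369]

step 0: x' = [235/116, -463/232], P' = [23/29 -31/58; -31/58 67/116]
step 1: x' = [92897/37645, -86528/37645], P' = [27702/37645 -18528/37645; -18528/37645 20562/37645]
step 2: x' = [7539421/11736845, -3605565/2347369], P' = [8593408/11736845 -1147896/2347369; -1147896/2347369 1275806/2347369]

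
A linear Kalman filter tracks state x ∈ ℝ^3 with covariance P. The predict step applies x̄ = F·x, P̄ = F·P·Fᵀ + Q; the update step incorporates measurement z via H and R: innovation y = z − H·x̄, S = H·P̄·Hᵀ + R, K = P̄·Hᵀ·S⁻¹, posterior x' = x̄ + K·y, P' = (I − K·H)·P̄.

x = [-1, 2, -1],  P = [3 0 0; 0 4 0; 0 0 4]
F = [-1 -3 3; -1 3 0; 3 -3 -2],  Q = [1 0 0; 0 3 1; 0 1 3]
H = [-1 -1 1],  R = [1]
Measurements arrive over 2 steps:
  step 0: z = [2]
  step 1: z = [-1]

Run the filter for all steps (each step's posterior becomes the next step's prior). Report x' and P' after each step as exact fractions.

step 0: x̄ = F·x = [-8, 7, -7]
step 0: P̄ = F·P·Fᵀ + Q = [76 -33 3; -33 42 -44; 3 -44 82]
step 0: y = z − H·x̄ = [8]
step 0: S = H·P̄·Hᵀ + R = [217]
step 0: K = P̄·Hᵀ·S⁻¹ = [-40/217; -53/217; 123/217]
step 0: x' = x̄ + K·y = [-2056/217, 1095/217, -535/217]
step 0: P' = (I − K·H)·P̄ = [14892/217 -9281/217 5571/217; -9281/217 6305/217 -3029/217; 5571/217 -3029/217 2665/217]
step 1: x̄ = F·x = [-2834/217, 763/31, -8383/217]
step 1: P̄ = F·P·Fᵀ + Q = [61249/217 -12261/31 122133/217; -12261/31 18282/31 -26180/31; 122133/217 -26180/31 265942/217]
step 1: y = z − H·x̄ = [10673/217]
step 1: S = H·P̄·Hᵀ + R = [405982/217]
step 1: K = P̄·Hᵀ·S⁻¹ = [146711/405982; -225407/405982; 327069/405982]
step 1: x' = x̄ + K·y = [1913795/405982, -1094097/405982, 403043/405982]
step 1: P' = (I − K·H)·P̄ = [15400341/405982 -8177561/405982 7369491/405982; -8177561/405982 5284907/405982 -3118061/405982; 7369491/405982 -3118061/405982 4578499/405982]

step 0: x' = [-2056/217, 1095/217, -535/217], P' = [14892/217 -9281/217 5571/217; -9281/217 6305/217 -3029/217; 5571/217 -3029/217 2665/217]
step 1: x' = [1913795/405982, -1094097/405982, 403043/405982], P' = [15400341/405982 -8177561/405982 7369491/405982; -8177561/405982 5284907/405982 -3118061/405982; 7369491/405982 -3118061/405982 4578499/405982]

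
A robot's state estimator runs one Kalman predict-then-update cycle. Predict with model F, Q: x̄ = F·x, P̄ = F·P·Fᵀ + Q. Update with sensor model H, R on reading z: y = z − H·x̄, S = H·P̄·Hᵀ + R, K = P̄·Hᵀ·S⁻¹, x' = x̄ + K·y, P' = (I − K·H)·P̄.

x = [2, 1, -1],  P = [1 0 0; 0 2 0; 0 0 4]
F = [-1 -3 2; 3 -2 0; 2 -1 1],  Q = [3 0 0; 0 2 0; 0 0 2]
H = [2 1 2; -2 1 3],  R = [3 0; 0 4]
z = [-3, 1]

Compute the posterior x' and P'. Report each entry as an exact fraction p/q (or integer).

x' = [-80348/64053, 1727/5823, -8804/21351]
P' = [30923/64053 -3332/5823 4886/21351; -3332/5823 32248/5823 -3860/1941; 4886/21351 -3860/1941 6976/7117]

x̄ = F·x = [-7, 4, 2]
P̄ = F·P·Fᵀ + Q = [38 9 12; 9 19 10; 12 10 12]
y = z − H·x̄ = [3, -23]
S = H·P̄·Hᵀ + R = [394 13; 13 163]
K = P̄·Hᵀ·S⁻¹ = [18170/64053 -13631/64053; 808/5823 1043/5823; 3056/21351 2638/21351]
x' = x̄ + K·y = [-80348/64053, 1727/5823, -8804/21351]
P' = (I − K·H)·P̄ = [30923/64053 -3332/5823 4886/21351; -3332/5823 32248/5823 -3860/1941; 4886/21351 -3860/1941 6976/7117]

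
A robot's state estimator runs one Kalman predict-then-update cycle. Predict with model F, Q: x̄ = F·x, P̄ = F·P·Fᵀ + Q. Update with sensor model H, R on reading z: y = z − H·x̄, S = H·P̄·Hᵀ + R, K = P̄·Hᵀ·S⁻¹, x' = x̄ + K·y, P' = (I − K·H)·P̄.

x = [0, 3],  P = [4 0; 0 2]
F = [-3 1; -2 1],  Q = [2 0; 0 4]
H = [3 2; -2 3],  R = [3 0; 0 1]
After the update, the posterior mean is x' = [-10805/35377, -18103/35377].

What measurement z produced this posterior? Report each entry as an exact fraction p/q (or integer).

z = [-2, -1]

x̄ = F·x = [3, 3]
P̄ = F·P·Fᵀ + Q = [40 26; 26 22]
S = H·P̄·Hᵀ + R = [763 22; 22 47]
K = P̄·Hᵀ·S⁻¹ = [8128/35377 -5310/35377; 5426/35377 7998/35377]
x' − x̄ = [-116936/35377, -124234/35377] = K·y
y = (KᵀK)⁻¹·Kᵀ·(x' − x̄) = [-17, -4]
z = y + H·x̄ = [-17, -4] + [15, 3] = [-2, -1]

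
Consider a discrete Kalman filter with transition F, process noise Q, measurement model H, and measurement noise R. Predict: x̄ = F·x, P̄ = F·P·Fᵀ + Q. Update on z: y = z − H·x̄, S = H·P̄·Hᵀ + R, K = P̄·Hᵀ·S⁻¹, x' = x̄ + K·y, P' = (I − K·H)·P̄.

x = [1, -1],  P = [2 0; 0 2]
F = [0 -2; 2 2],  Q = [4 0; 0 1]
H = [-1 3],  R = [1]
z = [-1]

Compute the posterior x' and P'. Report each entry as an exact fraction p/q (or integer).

x' = [196/107, 59/214]
P' = [636/107 206/107; 206/107 157/214]

x̄ = F·x = [2, 0]
P̄ = F·P·Fᵀ + Q = [12 -8; -8 17]
y = z − H·x̄ = [1]
S = H·P̄·Hᵀ + R = [214]
K = P̄·Hᵀ·S⁻¹ = [-18/107; 59/214]
x' = x̄ + K·y = [196/107, 59/214]
P' = (I − K·H)·P̄ = [636/107 206/107; 206/107 157/214]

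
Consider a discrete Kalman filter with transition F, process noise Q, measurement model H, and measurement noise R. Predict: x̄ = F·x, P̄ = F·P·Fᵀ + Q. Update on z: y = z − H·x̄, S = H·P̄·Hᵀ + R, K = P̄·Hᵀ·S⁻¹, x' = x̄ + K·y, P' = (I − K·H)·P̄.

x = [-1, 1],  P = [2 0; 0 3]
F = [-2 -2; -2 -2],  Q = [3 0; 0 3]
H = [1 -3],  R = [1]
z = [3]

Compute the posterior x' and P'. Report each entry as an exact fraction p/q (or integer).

x' = [-1, -49/37]
P' = [32/3 11/3; 11/3 152/111]

x̄ = F·x = [0, 0]
P̄ = F·P·Fᵀ + Q = [23 20; 20 23]
y = z − H·x̄ = [3]
S = H·P̄·Hᵀ + R = [111]
K = P̄·Hᵀ·S⁻¹ = [-1/3; -49/111]
x' = x̄ + K·y = [-1, -49/37]
P' = (I − K·H)·P̄ = [32/3 11/3; 11/3 152/111]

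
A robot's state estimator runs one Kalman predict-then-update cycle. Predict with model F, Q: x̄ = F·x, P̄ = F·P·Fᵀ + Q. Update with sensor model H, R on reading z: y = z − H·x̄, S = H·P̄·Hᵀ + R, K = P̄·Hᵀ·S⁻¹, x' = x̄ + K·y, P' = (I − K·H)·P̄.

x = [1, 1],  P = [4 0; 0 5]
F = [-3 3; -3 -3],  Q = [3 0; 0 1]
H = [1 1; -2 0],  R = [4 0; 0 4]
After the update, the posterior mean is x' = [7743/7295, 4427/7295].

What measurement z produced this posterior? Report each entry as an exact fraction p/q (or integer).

x̄ = F·x = [0, -6]
P̄ = F·P·Fᵀ + Q = [84 -9; -9 82]
S = H·P̄·Hᵀ + R = [152 -150; -150 340]
K = P̄·Hᵀ·S⁻¹ = [15/1459 -7143/14590; 1376/1459 6843/14590]
x' − x̄ = [7743/7295, 48197/7295] = K·y
y = (KᵀK)⁻¹·Kᵀ·(x' − x̄) = [8, -2]
z = y + H·x̄ = [8, -2] + [-6, 0] = [2, -2]

z = [2, -2]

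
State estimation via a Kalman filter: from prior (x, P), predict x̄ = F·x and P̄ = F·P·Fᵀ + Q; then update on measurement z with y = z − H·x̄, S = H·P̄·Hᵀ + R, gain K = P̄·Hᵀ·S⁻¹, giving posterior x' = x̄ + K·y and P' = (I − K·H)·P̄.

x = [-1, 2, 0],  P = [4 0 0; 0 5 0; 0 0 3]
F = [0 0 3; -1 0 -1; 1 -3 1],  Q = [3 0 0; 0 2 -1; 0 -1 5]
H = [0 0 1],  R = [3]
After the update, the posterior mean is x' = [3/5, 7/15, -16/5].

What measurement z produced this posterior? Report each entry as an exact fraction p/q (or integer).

z = [-3]

x̄ = F·x = [0, 1, -7]
P̄ = F·P·Fᵀ + Q = [30 -9 9; -9 9 -8; 9 -8 57]
S = H·P̄·Hᵀ + R = [60]
K = P̄·Hᵀ·S⁻¹ = [3/20; -2/15; 19/20]
x' − x̄ = [3/5, -8/15, 19/5] = K·y
y = (KᵀK)⁻¹·Kᵀ·(x' − x̄) = [4]
z = y + H·x̄ = [4] + [-7] = [-3]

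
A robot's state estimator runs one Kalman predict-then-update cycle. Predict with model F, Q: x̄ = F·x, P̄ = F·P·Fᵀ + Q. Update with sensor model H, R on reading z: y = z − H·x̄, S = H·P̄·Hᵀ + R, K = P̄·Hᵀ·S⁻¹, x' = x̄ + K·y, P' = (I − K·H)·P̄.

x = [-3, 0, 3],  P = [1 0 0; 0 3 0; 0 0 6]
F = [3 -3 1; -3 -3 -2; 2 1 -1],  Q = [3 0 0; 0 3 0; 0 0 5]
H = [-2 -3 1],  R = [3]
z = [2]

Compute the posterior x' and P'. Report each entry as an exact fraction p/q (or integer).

x̄ = F·x = [-6, 3, -9]
P̄ = F·P·Fᵀ + Q = [45 6 -9; 6 63 -3; -9 -3 18]
y = z − H·x̄ = [8]
S = H·P̄·Hᵀ + R = [894]
K = P̄·Hᵀ·S⁻¹ = [-39/298; -34/149; 15/298]
x' = x̄ + K·y = [-1050/149, 175/149, -1281/149]
P' = (I − K·H)·P̄ = [8847/298 -3084/149 -927/298; -3084/149 2451/149 1083/149; -927/298 1083/149 4689/298]

x' = [-1050/149, 175/149, -1281/149]
P' = [8847/298 -3084/149 -927/298; -3084/149 2451/149 1083/149; -927/298 1083/149 4689/298]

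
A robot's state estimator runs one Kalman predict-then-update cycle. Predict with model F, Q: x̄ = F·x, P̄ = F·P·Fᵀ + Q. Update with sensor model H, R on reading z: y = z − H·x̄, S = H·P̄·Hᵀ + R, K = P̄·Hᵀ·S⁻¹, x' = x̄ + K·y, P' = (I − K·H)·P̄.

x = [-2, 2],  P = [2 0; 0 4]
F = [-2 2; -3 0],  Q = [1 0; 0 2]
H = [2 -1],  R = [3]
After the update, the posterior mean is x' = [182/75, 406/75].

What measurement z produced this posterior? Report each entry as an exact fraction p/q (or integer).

z = [-1]

x̄ = F·x = [8, 6]
P̄ = F·P·Fᵀ + Q = [25 12; 12 20]
S = H·P̄·Hᵀ + R = [75]
K = P̄·Hᵀ·S⁻¹ = [38/75; 4/75]
x' − x̄ = [-418/75, -44/75] = K·y
y = (KᵀK)⁻¹·Kᵀ·(x' − x̄) = [-11]
z = y + H·x̄ = [-11] + [10] = [-1]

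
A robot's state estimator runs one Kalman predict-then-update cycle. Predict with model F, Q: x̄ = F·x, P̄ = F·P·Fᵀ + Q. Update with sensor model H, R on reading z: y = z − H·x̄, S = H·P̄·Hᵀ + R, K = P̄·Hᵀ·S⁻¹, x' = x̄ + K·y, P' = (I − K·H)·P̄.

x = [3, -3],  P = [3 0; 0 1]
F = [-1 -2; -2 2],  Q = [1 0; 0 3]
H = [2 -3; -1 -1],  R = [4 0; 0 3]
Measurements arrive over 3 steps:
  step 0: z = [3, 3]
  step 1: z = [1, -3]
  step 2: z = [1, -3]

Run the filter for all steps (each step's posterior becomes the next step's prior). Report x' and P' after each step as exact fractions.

step 0: x' = [-3351/4373, -8031/4373], P' = [4684/4373 2096/4373; 2096/4373 2596/4373]
step 1: x' = [11416301/5192424, 2257517/2596212], P' = [5286553/5192424 1137397/2596212; 1137397/2596212 715465/1298106]
step 2: x' = [4840726429/5797203571, 1799119229/5797203571], P' = [5843487661/5797203571 2514958778/5797203571; 2514958778/5797203571 3183505984/5797203571]

step 0: x̄ = F·x = [3, -12]
step 0: P̄ = F·P·Fᵀ + Q = [8 2; 2 19]
step 0: y = z − H·x̄ = [-39, -6]
step 0: S = H·P̄·Hᵀ + R = [183 43; 43 34]
step 0: K = P̄·Hᵀ·S⁻¹ = [770/4373 -2260/4373; -899/4373 -1564/4373]
step 0: x' = x̄ + K·y = [-3351/4373, -8031/4373]
step 0: P' = (I − K·H)·P̄ = [4684/4373 2096/4373; 2096/4373 2596/4373]
step 1: x̄ = F·x = [19413/4373, -9360/4373]
step 1: P̄ = F·P·Fᵀ + Q = [27825/4373 3176/4373; 3176/4373 25471/4373]
step 1: y = z − H·x̄ = [-62533/4373, -3066/4373]
step 1: S = H·P̄·Hᵀ + R = [319919/4373 23939/4373; 23939/4373 72767/4373]
step 1: K = P̄·Hᵀ·S⁻¹ = [937181/5192424 -2520449/5192424; -504499/2596212 -856109/2596212]
step 1: x' = x̄ + K·y = [11416301/5192424, 2257517/2596212]
step 1: P' = (I − K·H)·P̄ = [5286553/5192424 1137397/2596212; 1137397/2596212 715465/1298106]
step 2: x̄ = F·x = [-20446369/5192424, -6901267/2596212]
step 2: P̄ = F·P·Fᵀ + Q = [31025593/5192424 1837627/2596212; 1837627/2596212 7493143/1298106]
step 2: y = z − H·x̄ = [584695/649053, -16608725/1730808]
step 2: S = H·P̄·Hᵀ + R = [46315271/649053 1314241/216351; 1314241/216351 9325105/576936]
step 2: K = P̄·Hᵀ·S⁻¹ = [1035524747/5797203571 -2786148813/5797203571; -1130150099/5797203571 -1899488254/5797203571]
step 2: x' = x̄ + K·y = [4840726429/5797203571, 1799119229/5797203571]
step 2: P' = (I − K·H)·P̄ = [5843487661/5797203571 2514958778/5797203571; 2514958778/5797203571 3183505984/5797203571]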